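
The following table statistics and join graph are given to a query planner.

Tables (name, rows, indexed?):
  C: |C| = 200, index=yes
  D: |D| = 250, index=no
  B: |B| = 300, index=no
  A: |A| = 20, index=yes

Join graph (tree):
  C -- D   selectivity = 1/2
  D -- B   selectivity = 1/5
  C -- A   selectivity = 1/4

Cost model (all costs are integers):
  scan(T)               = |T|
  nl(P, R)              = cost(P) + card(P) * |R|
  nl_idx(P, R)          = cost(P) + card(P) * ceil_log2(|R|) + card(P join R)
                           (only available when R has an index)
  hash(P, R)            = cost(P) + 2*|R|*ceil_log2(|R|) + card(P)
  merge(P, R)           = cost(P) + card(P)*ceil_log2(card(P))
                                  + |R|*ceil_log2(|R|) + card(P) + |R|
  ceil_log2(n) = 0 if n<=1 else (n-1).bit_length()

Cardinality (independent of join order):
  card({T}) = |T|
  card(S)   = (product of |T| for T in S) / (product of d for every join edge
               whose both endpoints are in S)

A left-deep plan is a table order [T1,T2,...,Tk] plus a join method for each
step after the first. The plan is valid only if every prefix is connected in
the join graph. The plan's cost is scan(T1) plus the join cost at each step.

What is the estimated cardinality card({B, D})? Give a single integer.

Tables in S: B(300), D(250)
Edges inside S: D-B(d=5)
numerator = 300 * 250 = 75000
denominator = 5 = 5
card(S) = 75000 / 5 = 15000

15000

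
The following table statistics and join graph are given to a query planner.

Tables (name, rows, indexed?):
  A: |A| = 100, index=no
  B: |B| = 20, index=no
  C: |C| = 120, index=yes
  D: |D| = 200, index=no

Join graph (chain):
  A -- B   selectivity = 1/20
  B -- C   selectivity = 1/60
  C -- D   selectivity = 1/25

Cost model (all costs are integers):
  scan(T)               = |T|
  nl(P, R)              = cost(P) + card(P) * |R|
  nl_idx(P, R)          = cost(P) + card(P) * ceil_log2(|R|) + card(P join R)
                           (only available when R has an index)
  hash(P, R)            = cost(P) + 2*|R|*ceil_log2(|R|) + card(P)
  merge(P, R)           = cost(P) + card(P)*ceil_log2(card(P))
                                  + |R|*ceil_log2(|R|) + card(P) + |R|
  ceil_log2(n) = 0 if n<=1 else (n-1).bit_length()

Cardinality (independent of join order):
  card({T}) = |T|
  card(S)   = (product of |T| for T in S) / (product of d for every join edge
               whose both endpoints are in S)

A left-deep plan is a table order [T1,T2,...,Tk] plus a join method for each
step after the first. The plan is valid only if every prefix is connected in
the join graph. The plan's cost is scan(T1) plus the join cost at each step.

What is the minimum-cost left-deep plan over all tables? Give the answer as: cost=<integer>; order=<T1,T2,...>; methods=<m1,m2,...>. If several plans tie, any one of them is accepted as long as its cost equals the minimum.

cost=4000; order=B,C,D,A; methods=nl_idx,merge,hash

Selinger DP (subsets sized 1..n):
  {A}: scan cost=100, card=100
  {B}: scan cost=20, card=20
  {C}: scan cost=120, card=120
  {D}: scan cost=200, card=200
  {AB}: card=100; try (B,hash)→400, (A,merge)→940, (B,merge)→1020, (A,hash)→1440, (A,nl)→2020, (B,nl)→2100; best=400 via (B,hash)
  {BC}: card=40; try (C,nl_idx)→200, (B,hash)→440, (C,merge)→1100, (B,merge)→1200, (C,hash)→1720, (C,nl)→2420 …(+1); best=200 via (C,nl_idx)
  {CD}: card=960; try (C,hash)→2080, (C,nl_idx)→2560, (D,merge)→2880, (C,merge)→2960, (D,hash)→3440, (D,nl)→24120 …(+1); best=2080 via (C,hash)
  {ABC}: card=200; try (A,merge)→1280, (C,nl_idx)→1300, (A,hash)→1640, (C,merge)→2160, (C,hash)→2180, (A,nl)→4200 …(+1); best=1280 via (A,merge)
  {BCD}: card=320; try (D,merge)→2280, (B,hash)→3240, (D,hash)→3440, (D,nl)→8200, (B,merge)→12760, (B,nl)→21280; best=2280 via (D,merge)
  {ABCD}: card=1600; try (A,hash)→4000, (D,hash)→4680, (D,merge)→4880, (A,merge)→6280, (A,nl)→34280, (D,nl)→41280; best=4000 via (A,hash)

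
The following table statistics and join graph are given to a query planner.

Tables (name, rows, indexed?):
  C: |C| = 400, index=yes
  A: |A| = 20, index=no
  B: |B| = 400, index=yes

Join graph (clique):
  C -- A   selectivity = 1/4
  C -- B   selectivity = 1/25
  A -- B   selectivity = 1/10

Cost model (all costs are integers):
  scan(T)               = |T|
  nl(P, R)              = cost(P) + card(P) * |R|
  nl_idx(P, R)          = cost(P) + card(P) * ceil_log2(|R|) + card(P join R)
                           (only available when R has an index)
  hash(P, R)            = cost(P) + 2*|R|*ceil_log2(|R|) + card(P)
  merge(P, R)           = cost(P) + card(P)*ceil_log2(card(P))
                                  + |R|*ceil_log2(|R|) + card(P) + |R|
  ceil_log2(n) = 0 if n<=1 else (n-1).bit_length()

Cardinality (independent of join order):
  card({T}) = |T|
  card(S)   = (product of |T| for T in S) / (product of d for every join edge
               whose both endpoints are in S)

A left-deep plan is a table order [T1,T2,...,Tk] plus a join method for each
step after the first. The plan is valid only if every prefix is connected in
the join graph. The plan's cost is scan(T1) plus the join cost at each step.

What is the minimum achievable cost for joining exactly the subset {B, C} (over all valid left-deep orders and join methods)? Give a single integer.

8000

Selinger DP over subsets of {B,C}:
  {C}: scan cost=400, card=400
  {B}: scan cost=400, card=400
  {BC}: card=6400; try (C,hash)→8000, (B,hash)→8000, (C,merge)→8400, (B,merge)→8400, (C,nl_idx)→10400, (B,nl_idx)→10400 …(+2); best=8000 via (C,hash)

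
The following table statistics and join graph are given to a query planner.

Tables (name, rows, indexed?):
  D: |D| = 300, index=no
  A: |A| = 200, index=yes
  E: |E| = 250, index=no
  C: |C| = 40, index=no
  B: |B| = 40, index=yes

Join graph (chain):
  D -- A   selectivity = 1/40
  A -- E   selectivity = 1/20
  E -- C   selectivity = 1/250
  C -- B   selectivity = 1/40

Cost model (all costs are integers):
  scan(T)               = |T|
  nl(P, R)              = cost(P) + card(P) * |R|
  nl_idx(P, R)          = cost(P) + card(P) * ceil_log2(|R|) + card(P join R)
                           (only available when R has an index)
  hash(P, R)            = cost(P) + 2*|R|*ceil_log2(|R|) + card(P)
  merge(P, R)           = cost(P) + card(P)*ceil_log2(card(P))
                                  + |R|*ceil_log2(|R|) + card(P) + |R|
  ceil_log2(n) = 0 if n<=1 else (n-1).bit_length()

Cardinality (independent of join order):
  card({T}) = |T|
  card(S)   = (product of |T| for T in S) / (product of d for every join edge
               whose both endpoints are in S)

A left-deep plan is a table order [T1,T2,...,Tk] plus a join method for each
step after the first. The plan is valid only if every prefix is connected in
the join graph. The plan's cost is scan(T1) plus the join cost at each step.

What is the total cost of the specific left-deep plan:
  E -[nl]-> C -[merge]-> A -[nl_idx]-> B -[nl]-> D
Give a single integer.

135130

step 1: scan E: cost=250, card=250
step 2: join C via nl
    card(P join C) = 250*40/(250) = 40
    cost = 250 + 250*40 = 10250
step 3: join A via merge
    card(P join A) = 40*200/(20) = 400
    cost = 10250 + 40*6 + 200*8 + 40 + 200 = 12330
step 4: join B via nl_idx
    card(P join B) = 400*40/(40) = 400
    cost = 12330 + 400*6 + 400 = 15130
step 5: join D via nl
    card(P join D) = 400*300/(40) = 3000
    cost = 15130 + 400*300 = 135130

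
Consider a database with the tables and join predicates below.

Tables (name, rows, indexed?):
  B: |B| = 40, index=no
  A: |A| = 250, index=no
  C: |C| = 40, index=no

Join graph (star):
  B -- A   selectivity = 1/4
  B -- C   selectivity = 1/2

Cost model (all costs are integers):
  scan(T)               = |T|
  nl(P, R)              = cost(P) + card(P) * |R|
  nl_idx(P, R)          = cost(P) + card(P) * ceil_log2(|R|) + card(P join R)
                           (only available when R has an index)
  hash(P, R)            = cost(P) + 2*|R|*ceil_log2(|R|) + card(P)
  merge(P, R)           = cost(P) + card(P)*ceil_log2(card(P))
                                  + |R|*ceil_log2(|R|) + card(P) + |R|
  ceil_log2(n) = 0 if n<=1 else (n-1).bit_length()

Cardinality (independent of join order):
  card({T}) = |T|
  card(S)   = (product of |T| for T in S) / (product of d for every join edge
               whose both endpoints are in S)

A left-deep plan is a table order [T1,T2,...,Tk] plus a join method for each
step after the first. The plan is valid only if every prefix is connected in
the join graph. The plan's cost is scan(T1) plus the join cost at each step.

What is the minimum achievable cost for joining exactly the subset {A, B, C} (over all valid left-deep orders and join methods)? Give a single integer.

Selinger DP over subsets of {A,B,C}:
  {B}: scan cost=40, card=40
  {A}: scan cost=250, card=250
  {C}: scan cost=40, card=40
  {AB}: card=2500; try (B,hash)→980, (A,merge)→2570, (B,merge)→2780, (A,hash)→4080, (A,nl)→10040, (B,nl)→10250; best=980 via (B,hash)
  {BC}: card=800; try (C,hash)→560, (B,hash)→560, (C,merge)→600, (B,merge)→600, (C,nl)→1640, (B,nl)→1640; best=560 via (C,hash)
  {ABC}: card=50000; try (C,hash)→3960, (A,hash)→5360, (A,merge)→11610, (C,merge)→33760, (C,nl)→100980, (A,nl)→200560; best=3960 via (C,hash)

3960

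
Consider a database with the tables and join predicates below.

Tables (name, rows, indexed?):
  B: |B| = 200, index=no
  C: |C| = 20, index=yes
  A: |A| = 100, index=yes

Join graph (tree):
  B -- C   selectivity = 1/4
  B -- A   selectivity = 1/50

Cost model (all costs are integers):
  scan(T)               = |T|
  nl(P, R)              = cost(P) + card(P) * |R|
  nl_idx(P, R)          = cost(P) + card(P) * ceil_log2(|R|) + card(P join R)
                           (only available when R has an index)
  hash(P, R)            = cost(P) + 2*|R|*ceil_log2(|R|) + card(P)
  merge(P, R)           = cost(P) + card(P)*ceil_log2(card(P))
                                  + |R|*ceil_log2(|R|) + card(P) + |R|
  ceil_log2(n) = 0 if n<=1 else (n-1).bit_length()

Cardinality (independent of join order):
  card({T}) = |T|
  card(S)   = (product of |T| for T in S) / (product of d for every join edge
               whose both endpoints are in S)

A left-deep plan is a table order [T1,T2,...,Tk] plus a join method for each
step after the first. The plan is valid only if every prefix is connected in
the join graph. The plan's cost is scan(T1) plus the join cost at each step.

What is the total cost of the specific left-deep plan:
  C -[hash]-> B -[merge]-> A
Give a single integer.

step 1: scan C: cost=20, card=20
step 2: join B via hash
    card(P join B) = 20*200/(4) = 1000
    cost = 20 + 2*200*8 + 20 = 3240
step 3: join A via merge
    card(P join A) = 1000*100/(50) = 2000
    cost = 3240 + 1000*10 + 100*7 + 1000 + 100 = 15040

15040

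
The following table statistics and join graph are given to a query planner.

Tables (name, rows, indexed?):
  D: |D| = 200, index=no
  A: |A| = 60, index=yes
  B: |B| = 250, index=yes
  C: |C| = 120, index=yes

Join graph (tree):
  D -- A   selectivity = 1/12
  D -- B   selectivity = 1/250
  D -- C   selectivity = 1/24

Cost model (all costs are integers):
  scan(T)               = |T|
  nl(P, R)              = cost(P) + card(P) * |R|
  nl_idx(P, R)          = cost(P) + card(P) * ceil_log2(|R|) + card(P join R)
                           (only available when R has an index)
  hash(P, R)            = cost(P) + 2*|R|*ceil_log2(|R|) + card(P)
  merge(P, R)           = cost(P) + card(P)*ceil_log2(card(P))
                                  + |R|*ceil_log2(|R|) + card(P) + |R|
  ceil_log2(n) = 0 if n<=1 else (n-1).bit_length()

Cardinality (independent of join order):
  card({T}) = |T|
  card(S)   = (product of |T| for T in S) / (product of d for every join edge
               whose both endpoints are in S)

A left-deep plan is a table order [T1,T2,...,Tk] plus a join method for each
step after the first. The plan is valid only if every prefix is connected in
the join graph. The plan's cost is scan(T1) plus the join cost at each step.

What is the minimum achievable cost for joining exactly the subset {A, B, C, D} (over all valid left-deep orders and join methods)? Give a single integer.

5600

Selinger DP over subsets of {A,B,C,D}:
  {D}: scan cost=200, card=200
  {A}: scan cost=60, card=60
  {B}: scan cost=250, card=250
  {C}: scan cost=120, card=120
  {AD}: card=1000; try (A,hash)→1120, (D,merge)→2280, (A,nl_idx)→2400, (A,merge)→2420, (D,hash)→3320, (D,nl)→12060 …(+1); best=1120 via (A,hash)
  {BD}: card=200; try (B,nl_idx)→2000, (D,hash)→3700, (B,merge)→4250, (D,merge)→4300, (B,hash)→4400, (B,nl)→50200 …(+1); best=2000 via (B,nl_idx)
  {CD}: card=1000; try (C,hash)→2080, (C,nl_idx)→2600, (D,merge)→2880, (C,merge)→2960, (D,hash)→3440, (D,nl)→24120 …(+1); best=2080 via (C,hash)
  {ABD}: card=1000; try (A,hash)→2920, (A,nl_idx)→4200, (A,merge)→4220, (B,hash)→6120, (B,nl_idx)→10120, (A,nl)→14000 …(+2); best=2920 via (A,hash)
  {ACD}: card=5000; try (C,hash)→3800, (A,hash)→3800, (C,merge)→13080, (A,nl_idx)→13080, (C,nl_idx)→13120, (A,merge)→13500 …(+2); best=3800 via (C,hash)
  {BCD}: card=1000; try (C,hash)→3880, (C,nl_idx)→4400, (C,merge)→4760, (B,hash)→7080, (B,nl_idx)→11080, (B,merge)→15330 …(+2); best=3880 via (C,hash)
  {ABCD}: card=5000; try (C,hash)→5600, (A,hash)→5600, (B,hash)→12800, (C,merge)→14880, (A,nl_idx)→14880, (C,nl_idx)→14920 …(+6); best=5600 via (C,hash)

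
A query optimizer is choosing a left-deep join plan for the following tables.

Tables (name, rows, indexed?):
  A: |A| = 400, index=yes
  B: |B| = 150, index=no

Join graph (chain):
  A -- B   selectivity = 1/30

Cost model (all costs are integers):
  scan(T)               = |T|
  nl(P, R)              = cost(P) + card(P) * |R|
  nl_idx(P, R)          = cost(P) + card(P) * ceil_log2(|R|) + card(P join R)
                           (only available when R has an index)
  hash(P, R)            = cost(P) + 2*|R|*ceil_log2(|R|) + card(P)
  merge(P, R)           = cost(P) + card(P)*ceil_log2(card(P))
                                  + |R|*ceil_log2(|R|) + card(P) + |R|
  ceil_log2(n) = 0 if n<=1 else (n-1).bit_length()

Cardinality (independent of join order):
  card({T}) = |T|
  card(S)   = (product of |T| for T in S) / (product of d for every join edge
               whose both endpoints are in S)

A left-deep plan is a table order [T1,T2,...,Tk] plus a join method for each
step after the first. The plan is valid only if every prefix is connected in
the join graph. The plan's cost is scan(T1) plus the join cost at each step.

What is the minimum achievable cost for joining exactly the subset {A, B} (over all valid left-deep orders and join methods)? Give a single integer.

Selinger DP over subsets of {A,B}:
  {A}: scan cost=400, card=400
  {B}: scan cost=150, card=150
  {AB}: card=2000; try (B,hash)→3200, (A,nl_idx)→3500, (A,merge)→5500, (B,merge)→5750, (A,hash)→7500, (A,nl)→60150 …(+1); best=3200 via (B,hash)

3200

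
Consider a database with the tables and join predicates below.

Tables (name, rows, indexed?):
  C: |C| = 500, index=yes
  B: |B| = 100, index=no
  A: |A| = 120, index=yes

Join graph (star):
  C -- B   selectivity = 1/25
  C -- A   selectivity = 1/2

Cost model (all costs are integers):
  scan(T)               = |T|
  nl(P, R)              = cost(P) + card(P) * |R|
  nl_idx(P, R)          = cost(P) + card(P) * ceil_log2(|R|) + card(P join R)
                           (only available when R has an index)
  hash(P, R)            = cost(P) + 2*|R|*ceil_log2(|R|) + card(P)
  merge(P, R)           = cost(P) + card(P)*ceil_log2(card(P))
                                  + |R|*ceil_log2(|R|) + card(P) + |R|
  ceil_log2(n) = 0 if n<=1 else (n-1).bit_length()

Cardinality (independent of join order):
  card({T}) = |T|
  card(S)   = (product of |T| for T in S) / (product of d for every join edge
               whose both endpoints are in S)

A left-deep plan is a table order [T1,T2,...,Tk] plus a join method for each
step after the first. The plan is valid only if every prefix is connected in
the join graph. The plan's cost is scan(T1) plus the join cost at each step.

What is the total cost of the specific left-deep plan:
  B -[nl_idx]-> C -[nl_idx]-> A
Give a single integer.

step 1: scan B: cost=100, card=100
step 2: join C via nl_idx
    card(P join C) = 100*500/(25) = 2000
    cost = 100 + 100*9 + 2000 = 3000
step 3: join A via nl_idx
    card(P join A) = 2000*120/(2) = 120000
    cost = 3000 + 2000*7 + 120000 = 137000

137000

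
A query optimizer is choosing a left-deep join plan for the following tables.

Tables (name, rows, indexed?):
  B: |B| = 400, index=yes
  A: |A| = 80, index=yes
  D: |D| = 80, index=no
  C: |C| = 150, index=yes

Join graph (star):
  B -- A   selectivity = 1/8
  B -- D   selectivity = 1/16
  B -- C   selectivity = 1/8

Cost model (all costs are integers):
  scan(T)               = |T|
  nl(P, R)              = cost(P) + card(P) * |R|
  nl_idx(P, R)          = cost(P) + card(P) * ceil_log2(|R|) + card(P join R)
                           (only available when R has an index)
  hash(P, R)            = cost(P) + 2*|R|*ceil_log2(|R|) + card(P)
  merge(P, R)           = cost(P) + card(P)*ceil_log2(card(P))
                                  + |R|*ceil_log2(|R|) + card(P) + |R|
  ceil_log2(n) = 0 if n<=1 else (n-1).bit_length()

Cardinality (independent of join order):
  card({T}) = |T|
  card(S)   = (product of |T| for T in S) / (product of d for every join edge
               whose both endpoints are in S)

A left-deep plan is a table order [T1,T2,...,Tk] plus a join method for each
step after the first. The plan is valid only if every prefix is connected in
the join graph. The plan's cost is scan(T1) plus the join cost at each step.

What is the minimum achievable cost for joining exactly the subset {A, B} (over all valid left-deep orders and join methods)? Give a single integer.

Selinger DP over subsets of {A,B}:
  {B}: scan cost=400, card=400
  {A}: scan cost=80, card=80
  {AB}: card=4000; try (A,hash)→1920, (B,merge)→4720, (B,nl_idx)→4800, (A,merge)→5040, (A,nl_idx)→7200, (B,hash)→7360 …(+2); best=1920 via (A,hash)

1920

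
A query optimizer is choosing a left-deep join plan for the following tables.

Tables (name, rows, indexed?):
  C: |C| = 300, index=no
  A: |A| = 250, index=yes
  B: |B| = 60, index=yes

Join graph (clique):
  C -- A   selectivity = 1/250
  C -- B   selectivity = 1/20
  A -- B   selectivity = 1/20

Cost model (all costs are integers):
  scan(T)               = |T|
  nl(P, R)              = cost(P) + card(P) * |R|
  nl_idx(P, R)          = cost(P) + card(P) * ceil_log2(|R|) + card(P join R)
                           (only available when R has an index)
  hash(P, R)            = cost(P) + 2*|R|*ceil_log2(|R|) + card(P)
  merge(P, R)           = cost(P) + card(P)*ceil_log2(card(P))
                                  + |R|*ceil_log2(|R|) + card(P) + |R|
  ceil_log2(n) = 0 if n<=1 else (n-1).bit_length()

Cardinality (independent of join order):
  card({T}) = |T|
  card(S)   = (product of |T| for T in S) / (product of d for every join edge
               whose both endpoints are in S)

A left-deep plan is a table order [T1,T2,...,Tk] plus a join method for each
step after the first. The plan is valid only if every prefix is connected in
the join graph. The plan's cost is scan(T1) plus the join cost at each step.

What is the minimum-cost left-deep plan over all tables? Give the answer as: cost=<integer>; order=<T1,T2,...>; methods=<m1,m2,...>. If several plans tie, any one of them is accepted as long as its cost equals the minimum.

Selinger DP (subsets sized 1..n):
  {C}: scan cost=300, card=300
  {A}: scan cost=250, card=250
  {B}: scan cost=60, card=60
  {AC}: card=300; try (A,nl_idx)→3000, (A,hash)→4600, (C,merge)→5500, (A,merge)→5550, (C,hash)→5900, (C,nl)→75250 …(+1); best=3000 via (A,nl_idx)
  {BC}: card=900; try (B,hash)→1320, (B,nl_idx)→3000, (C,merge)→3480, (B,merge)→3720, (C,hash)→5520, (C,nl)→18060 …(+1); best=1320 via (B,hash)
  {AB}: card=750; try (B,hash)→1220, (A,nl_idx)→1290, (B,nl_idx)→2500, (A,merge)→2730, (B,merge)→2920, (A,hash)→4120 …(+2); best=1220 via (B,hash)
  {ABC}: card=45; try (B,hash)→4020, (B,nl_idx)→4845, (A,hash)→6220, (B,merge)→6420, (C,hash)→7370, (A,nl_idx)→8565 …(+5); best=4020 via (B,hash)

cost=4020; order=C,A,B; methods=nl_idx,hash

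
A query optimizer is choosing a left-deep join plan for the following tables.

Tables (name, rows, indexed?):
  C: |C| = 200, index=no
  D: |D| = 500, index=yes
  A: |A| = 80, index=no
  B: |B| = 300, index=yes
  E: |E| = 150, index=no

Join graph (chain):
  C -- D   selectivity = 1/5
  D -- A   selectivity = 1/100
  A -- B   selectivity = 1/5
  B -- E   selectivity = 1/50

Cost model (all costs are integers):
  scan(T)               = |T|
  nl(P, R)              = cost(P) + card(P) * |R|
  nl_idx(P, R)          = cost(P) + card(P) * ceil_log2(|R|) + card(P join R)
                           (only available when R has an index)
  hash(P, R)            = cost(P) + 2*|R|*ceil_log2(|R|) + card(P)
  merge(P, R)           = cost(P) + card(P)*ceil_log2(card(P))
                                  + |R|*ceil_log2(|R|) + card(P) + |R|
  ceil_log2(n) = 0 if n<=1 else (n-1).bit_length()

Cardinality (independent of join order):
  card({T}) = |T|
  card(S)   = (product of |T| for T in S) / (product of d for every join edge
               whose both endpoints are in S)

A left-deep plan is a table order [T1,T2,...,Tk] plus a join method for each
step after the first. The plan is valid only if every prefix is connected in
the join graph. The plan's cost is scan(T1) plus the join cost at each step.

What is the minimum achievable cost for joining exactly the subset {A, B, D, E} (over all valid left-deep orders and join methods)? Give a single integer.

27820

Selinger DP over subsets of {A,B,D,E}:
  {D}: scan cost=500, card=500
  {A}: scan cost=80, card=80
  {B}: scan cost=300, card=300
  {E}: scan cost=150, card=150
  {AD}: card=400; try (D,nl_idx)→1200, (A,hash)→2120, (D,merge)→5720, (A,merge)→6140, (D,hash)→9160, (D,nl)→40080 …(+1); best=1200 via (D,nl_idx)
  {AB}: card=4800; try (A,hash)→1720, (B,merge)→3720, (A,merge)→3940, (B,hash)→5560, (B,nl_idx)→5600, (B,nl)→24080 …(+1); best=1720 via (A,hash)
  {BE}: card=900; try (B,nl_idx)→2400, (E,hash)→3000, (B,merge)→4500, (E,merge)→4650, (B,hash)→5700, (B,nl)→45150 …(+1); best=2400 via (B,nl_idx)
  {ABD}: card=24000; try (B,hash)→7000, (B,merge)→8200, (D,hash)→15520, (B,nl_idx)→28800, (D,nl_idx)→68920, (D,merge)→73920 …(+2); best=7000 via (B,hash)
  {ABE}: card=14400; try (A,hash)→4420, (E,hash)→8920, (A,merge)→12940, (E,merge)→70270, (A,nl)→74400, (E,nl)→721720; best=4420 via (A,hash)
  {ABDE}: card=72000; try (D,hash)→27820, (E,hash)→33400, (D,nl_idx)→206020, (D,merge)→225420, (E,merge)→392350, (E,nl)→3607000 …(+1); best=27820 via (D,hash)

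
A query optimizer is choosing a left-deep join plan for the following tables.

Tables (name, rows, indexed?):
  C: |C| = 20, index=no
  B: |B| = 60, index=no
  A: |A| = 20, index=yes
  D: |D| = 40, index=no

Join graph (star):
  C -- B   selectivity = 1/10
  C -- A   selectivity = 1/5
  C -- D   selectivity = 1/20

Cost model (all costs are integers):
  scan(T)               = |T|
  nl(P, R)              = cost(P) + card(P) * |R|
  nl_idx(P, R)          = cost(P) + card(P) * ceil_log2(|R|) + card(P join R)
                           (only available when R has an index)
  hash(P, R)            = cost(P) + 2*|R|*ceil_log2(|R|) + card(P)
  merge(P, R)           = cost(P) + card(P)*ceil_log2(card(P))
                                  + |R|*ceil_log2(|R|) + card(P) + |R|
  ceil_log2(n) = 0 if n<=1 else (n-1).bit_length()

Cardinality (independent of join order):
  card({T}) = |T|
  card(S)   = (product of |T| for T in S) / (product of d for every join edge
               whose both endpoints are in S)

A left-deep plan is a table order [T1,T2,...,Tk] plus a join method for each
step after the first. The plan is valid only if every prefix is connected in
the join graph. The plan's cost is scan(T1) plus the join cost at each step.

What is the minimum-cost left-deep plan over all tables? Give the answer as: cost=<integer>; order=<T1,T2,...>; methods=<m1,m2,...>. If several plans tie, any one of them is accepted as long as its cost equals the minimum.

Selinger DP (subsets sized 1..n):
  {C}: scan cost=20, card=20
  {B}: scan cost=60, card=60
  {A}: scan cost=20, card=20
  {D}: scan cost=40, card=40
  {BC}: card=120; try (C,hash)→320, (B,merge)→560, (C,merge)→600, (B,hash)→760, (B,nl)→1220, (C,nl)→1260; best=320 via (C,hash)
  {AC}: card=80; try (A,nl_idx)→200, (C,hash)→240, (A,hash)→240, (C,merge)→260, (A,merge)→260, (C,nl)→420 …(+1); best=200 via (A,nl_idx)
  {CD}: card=40; try (C,hash)→280, (D,merge)→420, (C,merge)→440, (D,hash)→520, (D,nl)→820, (C,nl)→840; best=280 via (C,hash)
  {ABC}: card=480; try (A,hash)→640, (B,hash)→1000, (B,merge)→1260, (A,merge)→1400, (A,nl_idx)→1400, (A,nl)→2720 …(+1); best=640 via (A,hash)
  {BCD}: card=240; try (D,hash)→920, (B,merge)→980, (B,hash)→1040, (D,merge)→1560, (B,nl)→2680, (D,nl)→5120; best=920 via (D,hash)
  {ACD}: card=160; try (A,hash)→520, (A,nl_idx)→640, (A,merge)→680, (D,hash)→760, (A,nl)→1080, (D,merge)→1120 …(+1); best=520 via (A,hash)
  {ABCD}: card=960; try (A,hash)→1360, (B,hash)→1400, (D,hash)→1600, (B,merge)→2380, (A,nl_idx)→3080, (A,merge)→3200 …(+4); best=1360 via (A,hash)

cost=1360; order=B,C,D,A; methods=hash,hash,hash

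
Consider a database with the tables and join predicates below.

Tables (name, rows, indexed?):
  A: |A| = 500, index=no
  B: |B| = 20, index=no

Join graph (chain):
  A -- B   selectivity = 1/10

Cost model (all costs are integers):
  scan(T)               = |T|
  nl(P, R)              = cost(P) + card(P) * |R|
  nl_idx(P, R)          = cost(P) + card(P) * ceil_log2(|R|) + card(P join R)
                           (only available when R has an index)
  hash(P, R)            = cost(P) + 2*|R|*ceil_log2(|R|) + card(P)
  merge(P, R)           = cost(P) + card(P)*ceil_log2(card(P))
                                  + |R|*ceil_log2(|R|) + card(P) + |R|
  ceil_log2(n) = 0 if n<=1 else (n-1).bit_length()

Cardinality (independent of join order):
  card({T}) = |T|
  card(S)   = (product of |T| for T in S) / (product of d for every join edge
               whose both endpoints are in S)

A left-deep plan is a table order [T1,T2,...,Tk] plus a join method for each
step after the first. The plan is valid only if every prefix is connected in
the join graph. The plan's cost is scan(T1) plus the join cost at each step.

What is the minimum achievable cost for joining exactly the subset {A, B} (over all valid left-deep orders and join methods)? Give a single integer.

1200

Selinger DP over subsets of {A,B}:
  {A}: scan cost=500, card=500
  {B}: scan cost=20, card=20
  {AB}: card=1000; try (B,hash)→1200, (A,merge)→5140, (B,merge)→5620, (A,hash)→9040, (A,nl)→10020, (B,nl)→10500; best=1200 via (B,hash)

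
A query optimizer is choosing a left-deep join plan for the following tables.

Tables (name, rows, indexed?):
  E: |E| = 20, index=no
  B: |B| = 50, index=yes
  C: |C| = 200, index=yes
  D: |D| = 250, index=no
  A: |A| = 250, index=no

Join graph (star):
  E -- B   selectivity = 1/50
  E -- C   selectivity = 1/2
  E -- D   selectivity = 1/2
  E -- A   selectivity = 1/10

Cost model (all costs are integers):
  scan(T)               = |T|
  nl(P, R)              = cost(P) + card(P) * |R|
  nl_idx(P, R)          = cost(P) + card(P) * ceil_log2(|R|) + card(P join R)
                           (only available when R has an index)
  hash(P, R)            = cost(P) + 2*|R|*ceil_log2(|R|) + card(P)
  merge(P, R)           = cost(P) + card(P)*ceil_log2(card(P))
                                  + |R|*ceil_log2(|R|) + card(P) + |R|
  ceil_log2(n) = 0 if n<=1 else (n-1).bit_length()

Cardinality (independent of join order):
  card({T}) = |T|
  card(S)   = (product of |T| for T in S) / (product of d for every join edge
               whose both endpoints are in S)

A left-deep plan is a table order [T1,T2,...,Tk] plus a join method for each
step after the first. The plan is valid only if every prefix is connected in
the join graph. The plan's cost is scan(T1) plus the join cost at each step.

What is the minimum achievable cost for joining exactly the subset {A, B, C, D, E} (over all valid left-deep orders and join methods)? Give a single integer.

59500

Selinger DP over subsets of {A,B,C,D,E}:
  {E}: scan cost=20, card=20
  {B}: scan cost=50, card=50
  {C}: scan cost=200, card=200
  {D}: scan cost=250, card=250
  {A}: scan cost=250, card=250
  {BE}: card=20; try (B,nl_idx)→160, (E,hash)→300, (B,merge)→490, (E,merge)→520, (B,hash)→640, (B,nl)→1020 …(+1); best=160 via (B,nl_idx)
  {CE}: card=2000; try (E,hash)→600, (C,merge)→1940, (E,merge)→2120, (C,nl_idx)→2180, (C,hash)→3240, (C,nl)→4020 …(+1); best=600 via (E,hash)
  {DE}: card=2500; try (E,hash)→700, (D,merge)→2390, (E,merge)→2620, (D,hash)→4040, (D,nl)→5020, (E,nl)→5250; best=700 via (E,hash)
  {AE}: card=500; try (E,hash)→700, (A,merge)→2390, (E,merge)→2620, (A,hash)→4040, (A,nl)→5020, (E,nl)→5250; best=700 via (E,hash)
  {BCE}: card=2000; try (C,merge)→2080, (C,nl_idx)→2320, (B,hash)→3200, (C,hash)→3380, (C,nl)→4160, (B,nl_idx)→14600 …(+2); best=2080 via (C,merge)
  {BDE}: card=2500; try (D,merge)→2530, (B,hash)→3800, (D,hash)→4180, (D,nl)→5160, (B,nl_idx)→18200, (B,merge)→33550 …(+1); best=2530 via (D,merge)
  {ABE}: card=500; try (B,hash)→1800, (A,merge)→2530, (A,hash)→4180, (B,nl_idx)→4200, (A,nl)→5160, (B,merge)→6050 …(+1); best=1800 via (B,hash)
  {CDE}: card=250000; try (C,hash)→6400, (D,hash)→6600, (D,merge)→26850, (C,merge)→35000, (C,nl_idx)→270700, (D,nl)→500600 …(+1); best=6400 via (C,hash)
  {ACE}: card=50000; try (C,hash)→4400, (A,hash)→6600, (C,merge)→7500, (A,merge)→26850, (C,nl_idx)→54700, (C,nl)→100700 …(+1); best=4400 via (C,hash)
  {ADE}: card=62500; try (D,hash)→5200, (A,hash)→7200, (D,merge)→7950, (A,merge)→35450, (D,nl)→125700, (A,nl)→625700; best=5200 via (D,hash)
  {BCDE}: card=250000; try (D,hash)→8080, (C,hash)→8230, (D,merge)→28330, (C,merge)→36830, (B,hash)→257000, (C,nl_idx)→272530 …(+5); best=8080 via (D,hash)
  {ABCE}: card=50000; try (C,hash)→5500, (A,hash)→8080, (C,merge)→8600, (A,merge)→28330, (B,hash)→55000, (C,nl_idx)→55800 …(+5); best=5500 via (C,hash)
  {ABDE}: card=62500; try (D,hash)→6300, (A,hash)→9030, (D,merge)→9050, (A,merge)→37280, (B,hash)→68300, (D,nl)→126800 …(+4); best=6300 via (D,hash)
  {ACDE}: card=6250000; try (D,hash)→58400, (C,hash)→70900, (A,hash)→260400, (D,merge)→856650, (C,merge)→1069500, (A,merge)→4758650 …(+4); best=58400 via (D,hash)
  {ABCDE}: card=6250000; try (D,hash)→59500, (C,hash)→72000, (A,hash)→262080, (D,merge)→857750, (C,merge)→1070600, (A,merge)→4760330 …(+8); best=59500 via (D,hash)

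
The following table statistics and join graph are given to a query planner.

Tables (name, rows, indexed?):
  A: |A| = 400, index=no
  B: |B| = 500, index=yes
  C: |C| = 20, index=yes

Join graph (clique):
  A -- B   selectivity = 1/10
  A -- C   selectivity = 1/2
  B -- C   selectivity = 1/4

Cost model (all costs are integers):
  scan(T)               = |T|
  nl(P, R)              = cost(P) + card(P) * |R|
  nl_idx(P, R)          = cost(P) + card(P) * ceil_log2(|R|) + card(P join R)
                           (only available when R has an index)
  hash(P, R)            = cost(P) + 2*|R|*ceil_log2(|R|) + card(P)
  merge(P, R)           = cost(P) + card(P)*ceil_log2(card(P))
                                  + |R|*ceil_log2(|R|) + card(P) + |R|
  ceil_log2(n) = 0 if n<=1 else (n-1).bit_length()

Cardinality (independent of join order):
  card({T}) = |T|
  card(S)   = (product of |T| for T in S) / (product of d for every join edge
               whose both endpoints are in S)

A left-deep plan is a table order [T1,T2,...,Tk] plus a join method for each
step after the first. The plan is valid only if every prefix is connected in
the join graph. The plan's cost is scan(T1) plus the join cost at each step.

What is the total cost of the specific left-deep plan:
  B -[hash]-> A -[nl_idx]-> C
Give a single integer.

158200

step 1: scan B: cost=500, card=500
step 2: join A via hash
    card(P join A) = 500*400/(10) = 20000
    cost = 500 + 2*400*9 + 500 = 8200
step 3: join C via nl_idx
    card(P join C) = 20000*20/(2*4) = 50000
    cost = 8200 + 20000*5 + 50000 = 158200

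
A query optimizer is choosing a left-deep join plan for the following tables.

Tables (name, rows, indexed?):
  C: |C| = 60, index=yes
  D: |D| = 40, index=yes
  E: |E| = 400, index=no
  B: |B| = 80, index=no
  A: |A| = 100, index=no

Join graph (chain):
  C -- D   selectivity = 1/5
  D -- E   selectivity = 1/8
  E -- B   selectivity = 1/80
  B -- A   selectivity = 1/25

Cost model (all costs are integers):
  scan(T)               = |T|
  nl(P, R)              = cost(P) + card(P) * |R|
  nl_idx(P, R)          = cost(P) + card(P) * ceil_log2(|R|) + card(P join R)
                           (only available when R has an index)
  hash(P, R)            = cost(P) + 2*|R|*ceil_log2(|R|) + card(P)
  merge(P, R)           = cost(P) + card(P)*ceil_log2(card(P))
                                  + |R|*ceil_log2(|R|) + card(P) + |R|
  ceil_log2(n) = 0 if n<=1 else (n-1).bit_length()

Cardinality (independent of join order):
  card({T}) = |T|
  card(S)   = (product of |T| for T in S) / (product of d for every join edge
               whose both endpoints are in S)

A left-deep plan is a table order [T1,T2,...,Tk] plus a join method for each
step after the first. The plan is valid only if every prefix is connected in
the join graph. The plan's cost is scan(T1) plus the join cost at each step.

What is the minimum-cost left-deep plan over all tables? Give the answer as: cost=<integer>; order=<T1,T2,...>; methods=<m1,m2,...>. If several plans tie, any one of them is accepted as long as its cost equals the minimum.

Selinger DP (subsets sized 1..n):
  {C}: scan cost=60, card=60
  {D}: scan cost=40, card=40
  {E}: scan cost=400, card=400
  {B}: scan cost=80, card=80
  {A}: scan cost=100, card=100
  {CD}: card=480; try (D,hash)→600, (C,merge)→740, (D,merge)→760, (C,nl_idx)→760, (C,hash)→800, (D,nl_idx)→900 …(+2); best=600 via (D,hash)
  {DE}: card=2000; try (D,hash)→1280, (E,merge)→4320, (D,merge)→4680, (D,nl_idx)→4800, (E,hash)→7280, (E,nl)→16040 …(+1); best=1280 via (D,hash)
  {BE}: card=400; try (B,hash)→1920, (E,merge)→4720, (B,merge)→5040, (E,hash)→7360, (E,nl)→32080, (B,nl)→32400; best=1920 via (B,hash)
  {AB}: card=320; try (B,hash)→1320, (A,merge)→1520, (B,merge)→1540, (A,hash)→1560, (A,nl)→8080, (B,nl)→8100; best=1320 via (B,hash)
  {CDE}: card=24000; try (C,hash)→4000, (E,hash)→8280, (E,merge)→9400, (C,merge)→25700, (C,nl_idx)→37280, (C,nl)→121280 …(+1); best=4000 via (C,hash)
  {BDE}: card=2000; try (D,hash)→2800, (B,hash)→4400, (D,merge)→6200, (D,nl_idx)→6320, (D,nl)→17920, (B,merge)→25920 …(+1); best=2800 via (D,hash)
  {ABE}: card=1600; try (A,hash)→3720, (A,merge)→6720, (E,merge)→8520, (E,hash)→8840, (A,nl)→41920, (E,nl)→129320; best=3720 via (A,hash)
  {BCDE}: card=24000; try (C,hash)→5520, (C,merge)→27220, (B,hash)→29120, (C,nl_idx)→38800, (C,nl)→122800, (B,merge)→388640 …(+1); best=5520 via (C,hash)
  {ABDE}: card=8000; try (D,hash)→5800, (A,hash)→6200, (D,nl_idx)→21320, (D,merge)→23200, (A,merge)→27600, (D,nl)→67720 …(+1); best=5800 via (D,hash)
  {ABCDE}: card=96000; try (C,hash)→14520, (A,hash)→30920, (C,merge)→118220, (C,nl_idx)→149800, (A,merge)→390320, (C,nl)→485800 …(+1); best=14520 via (C,hash)

cost=14520; order=E,B,A,D,C; methods=hash,hash,hash,hash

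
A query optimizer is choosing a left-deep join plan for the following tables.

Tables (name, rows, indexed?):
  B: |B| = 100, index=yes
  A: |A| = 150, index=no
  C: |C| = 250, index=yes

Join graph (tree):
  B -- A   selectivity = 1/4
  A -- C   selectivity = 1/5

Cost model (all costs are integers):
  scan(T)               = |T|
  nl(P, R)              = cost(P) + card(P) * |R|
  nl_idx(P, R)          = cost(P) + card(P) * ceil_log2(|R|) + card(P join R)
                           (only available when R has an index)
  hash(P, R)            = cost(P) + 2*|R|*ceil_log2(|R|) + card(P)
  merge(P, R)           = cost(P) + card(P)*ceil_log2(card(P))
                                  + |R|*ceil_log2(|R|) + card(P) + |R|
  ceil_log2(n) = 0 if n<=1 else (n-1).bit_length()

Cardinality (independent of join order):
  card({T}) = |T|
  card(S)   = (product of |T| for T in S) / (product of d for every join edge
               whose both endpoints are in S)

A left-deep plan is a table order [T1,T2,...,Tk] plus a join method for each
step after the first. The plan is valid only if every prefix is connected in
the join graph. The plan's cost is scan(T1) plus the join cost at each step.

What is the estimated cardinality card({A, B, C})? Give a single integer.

187500

Tables in S: A(150), B(100), C(250)
Edges inside S: B-A(d=4), A-C(d=5)
numerator = 150 * 100 * 250 = 3750000
denominator = 4 * 5 = 20
card(S) = 3750000 / 20 = 187500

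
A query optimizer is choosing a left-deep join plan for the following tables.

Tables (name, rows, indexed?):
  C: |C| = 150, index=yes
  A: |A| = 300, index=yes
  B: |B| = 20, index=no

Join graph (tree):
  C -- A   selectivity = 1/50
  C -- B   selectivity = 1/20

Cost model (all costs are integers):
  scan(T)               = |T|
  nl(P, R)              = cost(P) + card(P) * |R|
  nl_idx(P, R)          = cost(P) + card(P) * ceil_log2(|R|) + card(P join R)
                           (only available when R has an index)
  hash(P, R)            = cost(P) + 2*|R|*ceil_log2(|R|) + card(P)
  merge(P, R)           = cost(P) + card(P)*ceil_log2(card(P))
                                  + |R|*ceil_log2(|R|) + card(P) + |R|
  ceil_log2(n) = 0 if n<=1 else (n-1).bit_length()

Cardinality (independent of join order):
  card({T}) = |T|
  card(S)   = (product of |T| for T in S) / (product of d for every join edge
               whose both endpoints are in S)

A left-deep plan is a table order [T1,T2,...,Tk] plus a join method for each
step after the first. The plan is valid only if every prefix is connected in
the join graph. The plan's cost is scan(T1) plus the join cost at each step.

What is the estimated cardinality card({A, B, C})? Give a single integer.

Tables in S: A(300), B(20), C(150)
Edges inside S: C-A(d=50), C-B(d=20)
numerator = 300 * 20 * 150 = 900000
denominator = 50 * 20 = 1000
card(S) = 900000 / 1000 = 900

900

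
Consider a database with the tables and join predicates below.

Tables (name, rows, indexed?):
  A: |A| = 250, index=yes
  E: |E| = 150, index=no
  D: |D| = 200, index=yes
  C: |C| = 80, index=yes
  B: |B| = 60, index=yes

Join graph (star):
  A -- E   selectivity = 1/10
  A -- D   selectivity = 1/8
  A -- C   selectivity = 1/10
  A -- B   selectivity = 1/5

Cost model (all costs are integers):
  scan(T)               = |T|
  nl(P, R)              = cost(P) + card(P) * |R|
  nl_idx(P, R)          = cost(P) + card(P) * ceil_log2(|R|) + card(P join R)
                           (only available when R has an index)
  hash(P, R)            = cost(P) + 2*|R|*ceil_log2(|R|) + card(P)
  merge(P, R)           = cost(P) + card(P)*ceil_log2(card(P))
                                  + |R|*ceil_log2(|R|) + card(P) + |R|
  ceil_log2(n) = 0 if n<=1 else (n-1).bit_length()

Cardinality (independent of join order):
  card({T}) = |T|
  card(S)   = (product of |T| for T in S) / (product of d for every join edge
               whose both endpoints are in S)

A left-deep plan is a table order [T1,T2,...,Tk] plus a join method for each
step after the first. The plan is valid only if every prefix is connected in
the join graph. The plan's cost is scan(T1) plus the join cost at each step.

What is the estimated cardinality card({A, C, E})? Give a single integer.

Tables in S: A(250), C(80), E(150)
Edges inside S: A-E(d=10), A-C(d=10)
numerator = 250 * 80 * 150 = 3000000
denominator = 10 * 10 = 100
card(S) = 3000000 / 100 = 30000

30000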